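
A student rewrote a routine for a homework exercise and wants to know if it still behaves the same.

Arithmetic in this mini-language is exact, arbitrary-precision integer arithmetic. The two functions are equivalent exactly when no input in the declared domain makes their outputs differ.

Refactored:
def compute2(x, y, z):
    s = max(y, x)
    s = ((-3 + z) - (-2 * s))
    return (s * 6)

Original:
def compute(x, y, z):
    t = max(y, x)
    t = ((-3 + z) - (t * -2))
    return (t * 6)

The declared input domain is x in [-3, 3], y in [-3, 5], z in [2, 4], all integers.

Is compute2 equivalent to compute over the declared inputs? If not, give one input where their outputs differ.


The two versions differ — the changes include local variable names differ.
Tracing x=-1, y=4, z=4: compute: t := 4 | t := 9 | result 54 | compute2: s := 4 | s := 9 | result 54 — matching result 54.
Checked all 189 inputs in the declared domain: the outputs agree on every one.
verdict: equivalent


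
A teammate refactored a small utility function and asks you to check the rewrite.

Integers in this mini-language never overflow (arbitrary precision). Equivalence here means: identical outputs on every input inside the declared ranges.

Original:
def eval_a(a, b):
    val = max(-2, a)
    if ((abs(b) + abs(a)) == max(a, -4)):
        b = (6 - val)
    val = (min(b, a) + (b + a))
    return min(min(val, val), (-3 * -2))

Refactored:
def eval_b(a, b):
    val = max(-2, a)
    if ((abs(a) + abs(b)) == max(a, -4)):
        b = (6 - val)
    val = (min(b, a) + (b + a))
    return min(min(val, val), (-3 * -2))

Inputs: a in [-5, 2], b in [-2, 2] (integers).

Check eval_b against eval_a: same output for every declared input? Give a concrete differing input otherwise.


This is a faithful refactor — same computation, different form, but the computed results match everywhere.
Spot check at a=-1, b=2 — eval_a: val=-1, then ((abs(b) + abs(a)) == max(a, -4)) is false, then val=0, then returns 0. eval_b: val=-1, then ((abs(a) + abs(b)) == max(a, -4)) is false, then val=0, then returns 0. Both give 0.
An exhaustive pass over the 40 declared inputs shows identical outputs.
verdict: equivalent


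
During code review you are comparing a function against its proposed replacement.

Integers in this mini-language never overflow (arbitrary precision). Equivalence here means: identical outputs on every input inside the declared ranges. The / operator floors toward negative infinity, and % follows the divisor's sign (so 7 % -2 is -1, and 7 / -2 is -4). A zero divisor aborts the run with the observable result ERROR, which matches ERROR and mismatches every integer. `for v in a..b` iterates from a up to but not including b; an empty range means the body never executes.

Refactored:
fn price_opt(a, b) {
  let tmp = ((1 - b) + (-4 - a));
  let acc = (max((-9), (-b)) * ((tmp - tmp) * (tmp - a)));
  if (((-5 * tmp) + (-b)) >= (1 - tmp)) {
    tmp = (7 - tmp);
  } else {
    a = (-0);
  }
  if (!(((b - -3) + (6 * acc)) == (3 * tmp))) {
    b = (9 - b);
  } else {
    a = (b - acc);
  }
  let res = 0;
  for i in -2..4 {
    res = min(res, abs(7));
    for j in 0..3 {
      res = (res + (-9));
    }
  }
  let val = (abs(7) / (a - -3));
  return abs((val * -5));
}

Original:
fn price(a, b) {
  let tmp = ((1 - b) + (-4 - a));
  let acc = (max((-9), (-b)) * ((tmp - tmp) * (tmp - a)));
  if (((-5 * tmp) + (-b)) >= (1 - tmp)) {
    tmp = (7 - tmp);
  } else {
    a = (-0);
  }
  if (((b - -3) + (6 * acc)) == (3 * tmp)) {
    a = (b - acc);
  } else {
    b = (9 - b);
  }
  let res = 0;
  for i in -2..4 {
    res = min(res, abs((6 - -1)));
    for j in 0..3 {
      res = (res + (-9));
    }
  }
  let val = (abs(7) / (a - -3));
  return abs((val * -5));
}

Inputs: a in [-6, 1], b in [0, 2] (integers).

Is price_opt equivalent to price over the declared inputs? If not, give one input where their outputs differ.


Differences: boolean connective usage differs, arithmetic usage differs, constant usage differs — yet all 24 inputs agree.
verdict: equivalent


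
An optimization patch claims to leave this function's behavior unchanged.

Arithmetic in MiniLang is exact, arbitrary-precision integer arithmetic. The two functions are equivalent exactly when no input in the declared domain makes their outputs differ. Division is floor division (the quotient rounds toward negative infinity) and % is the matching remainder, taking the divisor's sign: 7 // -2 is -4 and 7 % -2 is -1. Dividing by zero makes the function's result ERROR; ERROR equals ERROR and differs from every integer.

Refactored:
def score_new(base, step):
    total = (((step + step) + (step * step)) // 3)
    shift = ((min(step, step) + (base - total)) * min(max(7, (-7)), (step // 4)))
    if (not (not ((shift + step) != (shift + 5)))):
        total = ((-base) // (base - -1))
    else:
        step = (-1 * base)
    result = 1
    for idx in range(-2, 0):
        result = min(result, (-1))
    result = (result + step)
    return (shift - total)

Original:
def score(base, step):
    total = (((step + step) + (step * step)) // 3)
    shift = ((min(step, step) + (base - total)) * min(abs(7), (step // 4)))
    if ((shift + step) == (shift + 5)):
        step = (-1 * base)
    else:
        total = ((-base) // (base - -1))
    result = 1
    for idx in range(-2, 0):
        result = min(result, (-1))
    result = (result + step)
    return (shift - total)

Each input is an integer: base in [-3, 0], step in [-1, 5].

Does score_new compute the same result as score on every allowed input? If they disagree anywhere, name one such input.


Although min/max/abs usage differs; and comparison usage differs; and boolean connective usage differs; and constant usage differs, 28/28 inputs agree.
verdict: equivalent


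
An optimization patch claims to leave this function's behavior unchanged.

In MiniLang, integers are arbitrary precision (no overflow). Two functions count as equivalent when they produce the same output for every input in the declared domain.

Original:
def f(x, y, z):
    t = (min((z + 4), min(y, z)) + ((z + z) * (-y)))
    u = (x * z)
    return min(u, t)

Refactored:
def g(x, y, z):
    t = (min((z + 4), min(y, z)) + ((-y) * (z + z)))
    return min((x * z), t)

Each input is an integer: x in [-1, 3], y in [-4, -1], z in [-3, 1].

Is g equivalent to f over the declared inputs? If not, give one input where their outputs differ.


Differences: local variable names differ, statement counts differ — yet all 100 inputs agree.
verdict: equivalent


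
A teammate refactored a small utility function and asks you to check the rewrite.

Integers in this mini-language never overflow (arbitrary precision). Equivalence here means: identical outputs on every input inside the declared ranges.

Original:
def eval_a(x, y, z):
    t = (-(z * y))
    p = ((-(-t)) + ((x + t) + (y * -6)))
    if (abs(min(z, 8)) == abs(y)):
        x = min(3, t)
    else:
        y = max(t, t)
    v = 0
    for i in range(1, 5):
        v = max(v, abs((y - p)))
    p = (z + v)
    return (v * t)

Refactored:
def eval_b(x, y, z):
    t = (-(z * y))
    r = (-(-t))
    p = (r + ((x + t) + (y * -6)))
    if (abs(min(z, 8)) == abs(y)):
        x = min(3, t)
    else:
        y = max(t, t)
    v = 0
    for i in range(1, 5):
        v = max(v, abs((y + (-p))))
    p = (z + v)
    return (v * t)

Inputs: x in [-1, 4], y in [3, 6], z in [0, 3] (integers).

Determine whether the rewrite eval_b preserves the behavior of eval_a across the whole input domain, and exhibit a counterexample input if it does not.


Comparing the listings, the differences include: arithmetic usage differs, plus statement counts differ, plus local variable names differ.
Spot check at x=0, y=3, z=3 — eval_a: t=-9, then p=-36, then (abs(min(z, 8)) == abs(y)) is true, then x=-9, then v=0, then (i=1), then v=39, then (i=2), then v=39, then (i=3), then v=39, then (i=4), then v=39, then p=42, then returns -351. eval_b: t=-9, then r=-9, then p=-36, then (abs(min(z, 8)) == abs(y)) is true, then x=-9, then v=0, then (i=1), then v=39, then (i=2), then v=39, then (i=3), then v=39, then (i=4), then v=39, then p=42, then returns -351. Both give -351.
Across all 96 domain points the two functions coincide.
verdict: equivalent


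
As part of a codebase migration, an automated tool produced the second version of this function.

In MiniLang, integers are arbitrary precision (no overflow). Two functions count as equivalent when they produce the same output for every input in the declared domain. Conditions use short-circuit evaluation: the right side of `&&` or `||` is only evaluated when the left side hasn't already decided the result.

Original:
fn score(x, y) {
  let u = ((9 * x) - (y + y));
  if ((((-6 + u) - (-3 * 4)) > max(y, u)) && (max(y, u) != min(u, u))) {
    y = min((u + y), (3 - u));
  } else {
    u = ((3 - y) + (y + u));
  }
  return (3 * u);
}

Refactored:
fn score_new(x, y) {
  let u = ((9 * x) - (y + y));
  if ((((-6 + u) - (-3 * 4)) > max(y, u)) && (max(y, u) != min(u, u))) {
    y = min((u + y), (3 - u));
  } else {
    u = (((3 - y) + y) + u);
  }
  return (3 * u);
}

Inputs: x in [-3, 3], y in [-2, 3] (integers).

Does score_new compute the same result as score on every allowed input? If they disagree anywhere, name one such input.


Reading the diff, among the changes: same computation, different form.
Spot check at x=-2, y=-2 — score: u := -14 | ((((-6 + u) - (-3 * 4)) > max(y, u)) && (max(y, u) != min(u, u))): false | u := -11 | result -33. score_new: u := -14 | ((((-6 + u) - (-3 * 4)) > max(y, u)) && (max(y, u) != min(u, u))): false | u := -11 | result -33. Both give -33.
Every one of the 42 inputs gives matching results.
verdict: equivalent


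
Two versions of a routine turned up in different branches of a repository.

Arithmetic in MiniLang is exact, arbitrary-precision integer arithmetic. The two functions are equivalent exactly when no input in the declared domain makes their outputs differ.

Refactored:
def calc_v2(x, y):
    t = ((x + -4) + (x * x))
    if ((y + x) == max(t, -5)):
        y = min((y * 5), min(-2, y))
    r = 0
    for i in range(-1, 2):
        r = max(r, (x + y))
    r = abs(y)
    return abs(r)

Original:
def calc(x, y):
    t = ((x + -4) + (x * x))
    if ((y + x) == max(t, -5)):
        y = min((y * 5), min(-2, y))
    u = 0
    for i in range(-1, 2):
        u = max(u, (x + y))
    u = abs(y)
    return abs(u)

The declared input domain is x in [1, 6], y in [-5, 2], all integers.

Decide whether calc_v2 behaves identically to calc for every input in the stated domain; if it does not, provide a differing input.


Reading the diff, among the changes: local variable names differ.
As a probe, take x=4, y=2: calc runs t becomes 16; next ((y + x) == max(t, -5)) evaluates to false; next u becomes 0; next at i=-1:; next u becomes 6; next at i=0:; next u becomes 6; next at i=1:; next u becomes 6; next u becomes 2; next final value 2; calc_v2 runs t becomes 16; next ((y + x) == max(t, -5)) evaluates to false; next r becomes 0; next at i=-1:; next r becomes 6; next at i=0:; next r becomes 6; next at i=1:; next r becomes 6; next r becomes 2; next final value 2; both end at 2.
Checked all 48 inputs in the declared domain: the outputs agree on every one.
verdict: equivalent


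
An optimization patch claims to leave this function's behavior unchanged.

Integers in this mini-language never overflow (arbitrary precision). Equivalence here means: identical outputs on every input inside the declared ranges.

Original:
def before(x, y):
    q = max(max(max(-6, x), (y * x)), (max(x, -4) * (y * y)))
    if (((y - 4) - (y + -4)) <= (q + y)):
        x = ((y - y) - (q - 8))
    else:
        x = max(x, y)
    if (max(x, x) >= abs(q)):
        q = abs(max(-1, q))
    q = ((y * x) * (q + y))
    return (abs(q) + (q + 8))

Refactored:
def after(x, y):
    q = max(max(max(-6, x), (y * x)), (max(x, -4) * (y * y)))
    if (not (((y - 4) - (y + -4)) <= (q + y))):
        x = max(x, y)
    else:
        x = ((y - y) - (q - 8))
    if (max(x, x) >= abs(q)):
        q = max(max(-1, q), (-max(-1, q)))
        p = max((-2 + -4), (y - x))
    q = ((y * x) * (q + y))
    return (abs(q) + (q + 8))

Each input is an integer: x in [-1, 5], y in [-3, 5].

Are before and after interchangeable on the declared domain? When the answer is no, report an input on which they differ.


Behavior is preserved: although arithmetic usage differs, and statement counts differ, and local variable names differ, and constant usage differs, and boolean connective usage differs, and min/max/abs usage differs, the outputs never diverge.
Tracing x=3, y=0: before: q=3, then (((y - 4) - (y + -4)) <= (q + y)) is true, then x=5, then (max(x, x) >= abs(q)) is true, then q=3, then q=0, then returns 8 | after: q=3, then (not (((y - 4) - (y + -4)) <= (q + y))) is false, then x=5, then (max(x, x) >= abs(q)) is true, then q=3, then p=-5, then q=0, then returns 8 — matching result 8.
Checked all 63 inputs in the declared domain: the outputs agree on every one.
verdict: equivalent


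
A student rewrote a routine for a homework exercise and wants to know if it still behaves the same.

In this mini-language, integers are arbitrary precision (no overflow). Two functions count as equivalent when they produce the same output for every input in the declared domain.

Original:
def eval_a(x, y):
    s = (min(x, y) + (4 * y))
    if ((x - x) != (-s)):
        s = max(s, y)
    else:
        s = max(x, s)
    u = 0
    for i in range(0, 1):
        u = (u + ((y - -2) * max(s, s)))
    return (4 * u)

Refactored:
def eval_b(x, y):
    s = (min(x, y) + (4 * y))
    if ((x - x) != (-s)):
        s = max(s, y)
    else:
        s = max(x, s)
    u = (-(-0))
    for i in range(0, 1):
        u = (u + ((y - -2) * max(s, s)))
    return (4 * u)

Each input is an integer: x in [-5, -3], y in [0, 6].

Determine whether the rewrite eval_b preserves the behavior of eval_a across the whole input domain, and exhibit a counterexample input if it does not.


Behavior is preserved: although same computation, different form, the outputs never diverge.
One worked example (x=-5, y=1) — eval_a: s becomes -1; next ((x - x) != (-s)) evaluates to true; next s becomes 1; next u becomes 0; next at i=0:; next u becomes 3; next final value 12; eval_b: s becomes -1; next ((x - x) != (-s)) evaluates to true; next s becomes 1; next u becomes 0; next at i=0:; next u becomes 3; next final value 12; agreement on 12.
Every one of the 21 inputs gives matching results.
verdict: equivalent


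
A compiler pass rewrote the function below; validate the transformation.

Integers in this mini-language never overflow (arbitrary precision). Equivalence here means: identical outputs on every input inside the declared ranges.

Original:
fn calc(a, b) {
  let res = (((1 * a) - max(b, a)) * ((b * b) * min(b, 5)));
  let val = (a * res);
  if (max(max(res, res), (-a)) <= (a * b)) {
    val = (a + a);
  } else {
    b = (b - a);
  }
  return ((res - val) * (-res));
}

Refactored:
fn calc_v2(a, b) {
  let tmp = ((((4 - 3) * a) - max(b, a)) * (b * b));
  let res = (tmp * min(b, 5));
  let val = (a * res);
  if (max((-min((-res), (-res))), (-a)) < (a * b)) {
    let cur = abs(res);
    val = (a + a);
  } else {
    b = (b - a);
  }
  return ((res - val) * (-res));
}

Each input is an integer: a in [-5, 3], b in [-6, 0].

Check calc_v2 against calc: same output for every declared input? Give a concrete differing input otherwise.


Try a=-5, b=-1.
calc: res=4, then val=-20, then (max(max(res, res), (-a)) <= (a * b)) is true, then val=-10, then returns -56
calc_v2: tmp=-4, then res=4, then val=-20, then (max((-min((-res), (-res))), (-a)) < (a * b)) is false, then b=4, then returns -96
-56 against -96: the behavior changed.
verdict: not equivalent; witness: a=-5, b=-1


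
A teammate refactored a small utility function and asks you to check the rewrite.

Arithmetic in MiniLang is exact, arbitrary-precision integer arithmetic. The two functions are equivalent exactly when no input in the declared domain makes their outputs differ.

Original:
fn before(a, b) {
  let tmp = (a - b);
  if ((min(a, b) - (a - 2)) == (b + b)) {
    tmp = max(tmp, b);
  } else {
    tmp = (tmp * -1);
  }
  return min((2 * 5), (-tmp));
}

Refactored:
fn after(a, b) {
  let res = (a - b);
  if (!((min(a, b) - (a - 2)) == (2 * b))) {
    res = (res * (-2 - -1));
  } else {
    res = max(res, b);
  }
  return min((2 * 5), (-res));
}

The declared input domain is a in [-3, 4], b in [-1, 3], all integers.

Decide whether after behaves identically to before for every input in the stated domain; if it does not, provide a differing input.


This is a faithful refactor — boolean connective usage differs, plus local variable names differ, plus constant usage differs, plus arithmetic usage differs, but the computed results match everywhere.
Spot check at a=-3, b=-1 — before: tmp=-2, then ((min(a, b) - (a - 2)) == (b + b)) is false, then tmp=2, then returns -2. after: res=-2, then (!((min(a, b) - (a - 2)) == (2 * b))) is true, then res=2, then returns -2. Both give -2.
Sweeping the whole domain (40 inputs) finds no disagreement.
verdict: equivalent


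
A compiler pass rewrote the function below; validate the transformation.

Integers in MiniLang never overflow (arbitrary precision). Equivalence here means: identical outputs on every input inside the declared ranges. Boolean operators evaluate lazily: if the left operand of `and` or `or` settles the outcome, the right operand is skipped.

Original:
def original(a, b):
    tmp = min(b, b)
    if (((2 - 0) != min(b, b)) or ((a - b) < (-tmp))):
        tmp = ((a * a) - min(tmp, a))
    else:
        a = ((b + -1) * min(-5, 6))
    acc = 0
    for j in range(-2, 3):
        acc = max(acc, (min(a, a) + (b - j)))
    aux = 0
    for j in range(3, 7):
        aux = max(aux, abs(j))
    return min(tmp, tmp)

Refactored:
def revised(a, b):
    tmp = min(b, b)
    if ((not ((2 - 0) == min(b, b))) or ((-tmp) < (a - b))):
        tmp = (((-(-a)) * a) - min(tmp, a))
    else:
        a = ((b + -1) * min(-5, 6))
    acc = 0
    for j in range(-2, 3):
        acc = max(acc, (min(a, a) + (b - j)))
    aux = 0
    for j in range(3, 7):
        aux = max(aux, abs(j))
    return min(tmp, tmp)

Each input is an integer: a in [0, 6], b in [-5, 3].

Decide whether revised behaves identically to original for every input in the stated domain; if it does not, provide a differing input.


Evaluate both at a=1, b=2.
original: tmp := 2 | (((2 - 0) != min(b, b)) or ((a - b) < (-tmp))): false | a := -5 | acc := 0 | iter j=-2: | acc := 0 | iter j=-1: | acc := 0 | iter j=0: | acc := 0 | iter j=1: | acc := 0 | iter j=2: | acc := 0 | aux := 0 | iter j=3: | aux := 3 | iter j=4: | aux := 4 | iter j=5: | aux := 5 | iter j=6: | aux := 6 | result 2
revised: tmp := 2 | ((not ((2 - 0) == min(b, b))) or ((-tmp) < (a - b))): true | tmp := 0 | acc := 0 | iter j=-2: | acc := 5 | iter j=-1: | acc := 5 | iter j=0: | acc := 5 | iter j=1: | acc := 5 | iter j=2: | acc := 5 | aux := 0 | iter j=3: | aux := 3 | iter j=4: | aux := 4 | iter j=5: | aux := 5 | iter j=6: | aux := 6 | result 0
2 and 0 differ, so these are not the same function on this domain.
verdict: not equivalent; witness: a=1, b=2


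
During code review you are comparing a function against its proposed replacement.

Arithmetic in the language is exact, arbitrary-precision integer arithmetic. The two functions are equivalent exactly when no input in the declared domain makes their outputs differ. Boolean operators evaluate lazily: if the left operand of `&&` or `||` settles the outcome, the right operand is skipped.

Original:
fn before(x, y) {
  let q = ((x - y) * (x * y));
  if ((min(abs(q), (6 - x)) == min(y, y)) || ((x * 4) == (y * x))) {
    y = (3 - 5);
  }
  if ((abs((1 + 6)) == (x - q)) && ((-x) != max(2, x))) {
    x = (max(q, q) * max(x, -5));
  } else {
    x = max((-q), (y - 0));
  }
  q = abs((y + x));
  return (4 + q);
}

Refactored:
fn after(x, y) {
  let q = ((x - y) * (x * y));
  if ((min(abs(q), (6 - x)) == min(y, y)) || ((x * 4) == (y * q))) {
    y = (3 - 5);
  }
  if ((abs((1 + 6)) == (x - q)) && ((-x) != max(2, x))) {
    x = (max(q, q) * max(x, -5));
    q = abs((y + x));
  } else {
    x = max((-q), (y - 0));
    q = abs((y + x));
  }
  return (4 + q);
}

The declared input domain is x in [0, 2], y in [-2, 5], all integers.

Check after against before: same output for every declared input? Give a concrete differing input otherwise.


At x=1, y=4: before gives 14, after gives 20.
verdict: not equivalent; witness: x=1, y=4


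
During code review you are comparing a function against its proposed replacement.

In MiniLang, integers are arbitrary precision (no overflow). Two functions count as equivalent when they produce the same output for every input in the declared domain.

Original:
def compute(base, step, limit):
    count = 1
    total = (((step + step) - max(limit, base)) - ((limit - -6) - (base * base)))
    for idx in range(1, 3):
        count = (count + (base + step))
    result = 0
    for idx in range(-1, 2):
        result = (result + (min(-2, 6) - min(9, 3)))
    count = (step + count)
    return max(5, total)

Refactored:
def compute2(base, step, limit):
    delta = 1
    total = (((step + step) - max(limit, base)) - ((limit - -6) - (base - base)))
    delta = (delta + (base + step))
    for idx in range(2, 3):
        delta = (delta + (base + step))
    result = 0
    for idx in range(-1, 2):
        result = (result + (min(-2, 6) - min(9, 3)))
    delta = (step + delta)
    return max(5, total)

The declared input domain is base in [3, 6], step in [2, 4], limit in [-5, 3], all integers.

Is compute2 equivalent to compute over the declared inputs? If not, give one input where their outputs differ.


The rewrite breaks on base=3, step=2, limit=-5, where the results are 9 and 5.
compute: count := 1 | total := 9 | iter idx=1: | count := 6 | iter idx=2: | count := 11 | result := 0 | iter idx=-1: | result := -5 | iter idx=0: | result := -10 | iter idx=1: | result := -15 | count := 13 | result 9
compute2: delta := 1 | total := 0 | delta := 6 | iter idx=2: | delta := 11 | result := 0 | iter idx=-1: | result := -5 | iter idx=0: | result := -10 | iter idx=1: | result := -15 | delta := 13 | result 5
verdict: not equivalent; witness: base=3, step=2, limit=-5


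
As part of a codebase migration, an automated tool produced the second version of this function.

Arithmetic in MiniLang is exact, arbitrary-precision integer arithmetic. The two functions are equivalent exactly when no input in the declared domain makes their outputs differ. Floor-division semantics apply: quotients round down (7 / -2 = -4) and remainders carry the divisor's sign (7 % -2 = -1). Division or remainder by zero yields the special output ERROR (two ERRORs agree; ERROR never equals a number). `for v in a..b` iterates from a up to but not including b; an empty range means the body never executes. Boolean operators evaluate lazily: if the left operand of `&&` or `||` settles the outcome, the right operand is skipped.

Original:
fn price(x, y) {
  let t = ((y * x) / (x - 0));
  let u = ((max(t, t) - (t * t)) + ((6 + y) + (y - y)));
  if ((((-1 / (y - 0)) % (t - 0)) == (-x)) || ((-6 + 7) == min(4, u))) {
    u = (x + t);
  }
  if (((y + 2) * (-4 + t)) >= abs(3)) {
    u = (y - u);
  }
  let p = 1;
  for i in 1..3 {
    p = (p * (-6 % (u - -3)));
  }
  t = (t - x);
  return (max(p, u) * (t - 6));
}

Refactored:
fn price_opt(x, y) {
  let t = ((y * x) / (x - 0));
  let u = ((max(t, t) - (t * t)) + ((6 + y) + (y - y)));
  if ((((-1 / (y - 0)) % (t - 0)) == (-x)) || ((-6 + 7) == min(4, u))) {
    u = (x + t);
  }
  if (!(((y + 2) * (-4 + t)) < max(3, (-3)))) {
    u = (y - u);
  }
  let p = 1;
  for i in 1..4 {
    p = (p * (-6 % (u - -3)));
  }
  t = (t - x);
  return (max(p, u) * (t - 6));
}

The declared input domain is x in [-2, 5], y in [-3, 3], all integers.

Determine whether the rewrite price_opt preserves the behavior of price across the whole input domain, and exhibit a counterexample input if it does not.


Evaluate both at x=-2, y=-3.
price: t=-3, then u=-9, then ((((-1 / (y - 0)) % (t - 0)) == (-x)) || ((-6 + 7) == min(4, u))) is false, then (((y + 2) * (-4 + t)) >= abs(3)) is true, then u=6, then p=1, then (i=1), then p=3, then (i=2), then p=9, then t=-1, then returns -63
price_opt: t=-3, then u=-9, then ((((-1 / (y - 0)) % (t - 0)) == (-x)) || ((-6 + 7) == min(4, u))) is false, then (!(((y + 2) * (-4 + t)) < max(3, (-3)))) is true, then u=6, then p=1, then (i=1), then p=3, then (i=2), then p=9, then (i=3), then p=27, then t=-1, then returns -189
-63 and -189 differ, so these are not the same function on this domain.
verdict: not equivalent; witness: x=-2, y=-3


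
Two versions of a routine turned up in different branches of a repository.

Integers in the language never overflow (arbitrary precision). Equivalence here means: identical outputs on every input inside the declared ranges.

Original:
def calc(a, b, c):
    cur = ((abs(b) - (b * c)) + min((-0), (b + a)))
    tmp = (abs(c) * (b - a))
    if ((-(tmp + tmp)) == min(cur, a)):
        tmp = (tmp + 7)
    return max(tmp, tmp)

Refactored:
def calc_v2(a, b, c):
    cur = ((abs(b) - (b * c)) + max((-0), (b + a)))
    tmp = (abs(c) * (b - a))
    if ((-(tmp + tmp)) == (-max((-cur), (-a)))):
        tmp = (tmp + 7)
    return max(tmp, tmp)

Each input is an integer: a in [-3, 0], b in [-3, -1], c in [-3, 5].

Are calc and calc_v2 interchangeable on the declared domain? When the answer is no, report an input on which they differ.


The rewrite breaks on a=-3, b=-1, c=-1, where the results are 9 and 2.
calc: cur = -4; tmp = 2; ((-(tmp + tmp)) == min(cur, a)) -> true; tmp = 9; return 9
calc_v2: cur = 0; tmp = 2; ((-(tmp + tmp)) == (-max((-cur), (-a)))) -> false; return 2
verdict: not equivalent; witness: a=-3, b=-1, c=-1


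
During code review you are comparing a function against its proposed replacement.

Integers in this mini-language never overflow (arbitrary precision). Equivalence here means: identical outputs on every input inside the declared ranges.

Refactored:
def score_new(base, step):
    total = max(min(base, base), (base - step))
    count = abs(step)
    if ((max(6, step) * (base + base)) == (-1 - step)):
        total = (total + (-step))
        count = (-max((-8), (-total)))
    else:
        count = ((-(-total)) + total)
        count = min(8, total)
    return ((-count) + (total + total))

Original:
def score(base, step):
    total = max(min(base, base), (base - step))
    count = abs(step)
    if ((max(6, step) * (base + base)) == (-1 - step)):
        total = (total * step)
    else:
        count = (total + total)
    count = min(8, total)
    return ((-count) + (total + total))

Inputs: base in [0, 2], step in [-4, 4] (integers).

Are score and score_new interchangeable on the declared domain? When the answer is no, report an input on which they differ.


base=0, step=-1 yields -1 from score but 2 from score_new.
verdict: not equivalent; witness: base=0, step=-1


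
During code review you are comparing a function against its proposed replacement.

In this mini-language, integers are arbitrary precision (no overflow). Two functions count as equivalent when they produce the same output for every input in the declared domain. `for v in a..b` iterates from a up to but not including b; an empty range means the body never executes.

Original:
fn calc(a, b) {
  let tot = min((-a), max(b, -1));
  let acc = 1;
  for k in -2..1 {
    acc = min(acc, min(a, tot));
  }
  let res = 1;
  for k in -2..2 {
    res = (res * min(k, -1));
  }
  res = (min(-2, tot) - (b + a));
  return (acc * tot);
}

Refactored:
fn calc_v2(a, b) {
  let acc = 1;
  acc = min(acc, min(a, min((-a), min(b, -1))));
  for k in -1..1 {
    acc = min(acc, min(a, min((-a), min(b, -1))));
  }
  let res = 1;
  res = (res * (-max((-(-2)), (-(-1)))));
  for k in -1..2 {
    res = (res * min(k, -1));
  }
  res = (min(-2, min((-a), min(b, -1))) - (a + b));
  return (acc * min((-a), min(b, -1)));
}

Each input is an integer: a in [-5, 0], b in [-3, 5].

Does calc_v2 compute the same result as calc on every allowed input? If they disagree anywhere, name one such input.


Not equivalent: a=-5, b=-3 separates them (5 vs 15).
calc: tot := -1 | acc := 1 | iter k=-2: | acc := -5 | iter k=-1: | acc := -5 | iter k=0: | acc := -5 | res := 1 | iter k=-2: | res := -2 | iter k=-1: | res := 2 | iter k=0: | res := -2 | iter k=1: | res := 2 | res := 6 | result 5
calc_v2: acc := 1 | acc := -5 | iter k=-1: | acc := -5 | iter k=0: | acc := -5 | res := 1 | res := -2 | iter k=-1: | res := 2 | iter k=0: | res := -2 | iter k=1: | res := 2 | res := 5 | result 15
verdict: not equivalent; witness: a=-5, b=-3


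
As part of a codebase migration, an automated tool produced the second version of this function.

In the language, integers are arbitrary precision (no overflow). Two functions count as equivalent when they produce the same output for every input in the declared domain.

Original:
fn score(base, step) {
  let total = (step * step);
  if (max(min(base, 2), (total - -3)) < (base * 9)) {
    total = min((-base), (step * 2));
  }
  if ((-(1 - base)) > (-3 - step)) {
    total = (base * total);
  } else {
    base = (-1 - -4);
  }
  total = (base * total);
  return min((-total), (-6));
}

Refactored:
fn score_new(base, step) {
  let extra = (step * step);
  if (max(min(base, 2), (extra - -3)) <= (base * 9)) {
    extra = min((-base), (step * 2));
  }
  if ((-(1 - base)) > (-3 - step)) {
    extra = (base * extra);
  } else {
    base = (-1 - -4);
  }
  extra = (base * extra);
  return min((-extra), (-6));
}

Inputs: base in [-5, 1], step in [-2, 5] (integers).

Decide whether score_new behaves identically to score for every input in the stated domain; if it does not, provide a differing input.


One difference looks behavioral, but it never changes the outcome for any declared input; all 56 inputs agree.
verdict: equivalent


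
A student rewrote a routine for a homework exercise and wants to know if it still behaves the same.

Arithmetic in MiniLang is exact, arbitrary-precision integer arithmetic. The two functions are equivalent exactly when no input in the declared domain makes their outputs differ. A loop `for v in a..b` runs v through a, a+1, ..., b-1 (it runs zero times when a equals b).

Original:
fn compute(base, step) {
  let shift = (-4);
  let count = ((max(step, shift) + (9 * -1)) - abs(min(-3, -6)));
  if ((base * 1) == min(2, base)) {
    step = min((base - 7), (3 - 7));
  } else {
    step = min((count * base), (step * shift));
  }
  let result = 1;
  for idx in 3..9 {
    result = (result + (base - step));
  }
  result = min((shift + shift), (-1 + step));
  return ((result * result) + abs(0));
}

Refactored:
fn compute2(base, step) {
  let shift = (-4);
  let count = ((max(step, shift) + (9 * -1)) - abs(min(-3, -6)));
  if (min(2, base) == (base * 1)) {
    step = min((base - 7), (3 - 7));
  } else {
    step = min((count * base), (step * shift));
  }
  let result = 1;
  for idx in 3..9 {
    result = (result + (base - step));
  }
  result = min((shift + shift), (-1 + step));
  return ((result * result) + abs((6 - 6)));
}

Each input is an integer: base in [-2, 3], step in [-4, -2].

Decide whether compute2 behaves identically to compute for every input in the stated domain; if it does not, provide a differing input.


This is a faithful refactor — constant usage differs, arithmetic usage differs, but the computed results match everywhere.
One worked example (base=3, step=-3) — compute: shift=-4, then count=-18, then ((base * 1) == min(2, base)) is false, then step=-54, then result=1, then (idx=3), then result=58, then (idx=4), then result=115, then (idx=5), then result=172, then (idx=6), then result=229, then (idx=7), then result=286, then (idx=8), then result=343, then result=-55, then returns 3025; compute2: shift=-4, then count=-18, then (min(2, base) == (base * 1)) is false, then step=-54, then result=1, then (idx=3), then result=58, then (idx=4), then result=115, then (idx=5), then result=172, then (idx=6), then result=229, then (idx=7), then result=286, then (idx=8), then result=343, then result=-55, then returns 3025; agreement on 3025.
An exhaustive pass over the 18 declared inputs shows identical outputs.
verdict: equivalent


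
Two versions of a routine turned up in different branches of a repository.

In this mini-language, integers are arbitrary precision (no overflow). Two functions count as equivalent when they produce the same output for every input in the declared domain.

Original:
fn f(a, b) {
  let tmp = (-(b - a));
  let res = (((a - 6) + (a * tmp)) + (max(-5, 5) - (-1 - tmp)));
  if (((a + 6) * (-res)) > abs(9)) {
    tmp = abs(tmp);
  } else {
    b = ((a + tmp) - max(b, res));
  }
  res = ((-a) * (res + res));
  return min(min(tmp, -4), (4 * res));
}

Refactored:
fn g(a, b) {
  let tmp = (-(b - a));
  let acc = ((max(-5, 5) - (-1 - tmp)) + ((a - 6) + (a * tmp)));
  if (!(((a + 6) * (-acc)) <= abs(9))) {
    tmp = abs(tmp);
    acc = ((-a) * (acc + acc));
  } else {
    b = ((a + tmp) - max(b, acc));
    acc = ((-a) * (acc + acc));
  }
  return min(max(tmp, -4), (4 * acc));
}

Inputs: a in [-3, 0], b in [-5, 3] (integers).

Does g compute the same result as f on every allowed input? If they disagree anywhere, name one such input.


Input a=-3, b=-1: -4 from f versus -2 from g.
verdict: not equivalent; witness: a=-3, b=-1


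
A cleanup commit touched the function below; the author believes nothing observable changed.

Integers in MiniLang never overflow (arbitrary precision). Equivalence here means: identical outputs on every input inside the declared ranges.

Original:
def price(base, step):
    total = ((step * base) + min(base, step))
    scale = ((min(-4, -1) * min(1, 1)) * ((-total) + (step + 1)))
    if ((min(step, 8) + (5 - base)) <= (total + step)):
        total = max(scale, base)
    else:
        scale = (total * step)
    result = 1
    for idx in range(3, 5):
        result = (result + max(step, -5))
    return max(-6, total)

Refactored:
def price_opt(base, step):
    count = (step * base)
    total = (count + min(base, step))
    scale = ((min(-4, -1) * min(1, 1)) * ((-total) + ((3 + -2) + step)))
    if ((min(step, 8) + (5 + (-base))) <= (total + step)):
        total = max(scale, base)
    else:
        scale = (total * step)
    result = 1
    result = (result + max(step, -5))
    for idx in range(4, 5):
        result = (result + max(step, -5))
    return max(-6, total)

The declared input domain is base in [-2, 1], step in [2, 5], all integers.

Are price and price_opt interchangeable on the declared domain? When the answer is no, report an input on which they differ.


The two versions differ — the changes include loop structure differs; also local variable names differ; also constant usage differs; also min/max/abs usage differs; also statement counts differ; also arithmetic usage differs.
As a probe, take base=1, step=2: price runs total = 3; scale = 0; ((min(step, 8) + (5 - base)) <= (total + step)) -> false; scale = 6; result = 1; [idx=3]; result = 3; [idx=4]; result = 5; return 3; price_opt runs count = 2; total = 3; scale = 0; ((min(step, 8) + (5 + (-base))) <= (total + step)) -> false; scale = 6; result = 1; result = 3; [idx=4]; result = 5; return 3; both end at 3.
Across all 16 domain points the two functions coincide.
verdict: equivalent


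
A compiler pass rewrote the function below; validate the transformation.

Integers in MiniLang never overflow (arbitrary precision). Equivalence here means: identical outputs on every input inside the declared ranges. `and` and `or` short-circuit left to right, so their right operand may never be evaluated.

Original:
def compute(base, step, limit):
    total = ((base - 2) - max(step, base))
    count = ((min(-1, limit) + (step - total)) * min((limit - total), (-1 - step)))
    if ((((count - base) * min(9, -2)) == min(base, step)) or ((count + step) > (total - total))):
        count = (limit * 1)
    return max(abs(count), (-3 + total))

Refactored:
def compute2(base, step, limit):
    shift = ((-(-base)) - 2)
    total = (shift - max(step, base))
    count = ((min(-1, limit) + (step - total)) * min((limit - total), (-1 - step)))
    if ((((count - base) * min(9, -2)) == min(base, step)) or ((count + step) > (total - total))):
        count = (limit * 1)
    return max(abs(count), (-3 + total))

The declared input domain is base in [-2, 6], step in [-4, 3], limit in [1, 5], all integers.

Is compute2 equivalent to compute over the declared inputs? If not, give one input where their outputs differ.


Changes here: local variable names differ, statement counts differ; the full 360-point sweep finds no disagreement.
verdict: equivalent


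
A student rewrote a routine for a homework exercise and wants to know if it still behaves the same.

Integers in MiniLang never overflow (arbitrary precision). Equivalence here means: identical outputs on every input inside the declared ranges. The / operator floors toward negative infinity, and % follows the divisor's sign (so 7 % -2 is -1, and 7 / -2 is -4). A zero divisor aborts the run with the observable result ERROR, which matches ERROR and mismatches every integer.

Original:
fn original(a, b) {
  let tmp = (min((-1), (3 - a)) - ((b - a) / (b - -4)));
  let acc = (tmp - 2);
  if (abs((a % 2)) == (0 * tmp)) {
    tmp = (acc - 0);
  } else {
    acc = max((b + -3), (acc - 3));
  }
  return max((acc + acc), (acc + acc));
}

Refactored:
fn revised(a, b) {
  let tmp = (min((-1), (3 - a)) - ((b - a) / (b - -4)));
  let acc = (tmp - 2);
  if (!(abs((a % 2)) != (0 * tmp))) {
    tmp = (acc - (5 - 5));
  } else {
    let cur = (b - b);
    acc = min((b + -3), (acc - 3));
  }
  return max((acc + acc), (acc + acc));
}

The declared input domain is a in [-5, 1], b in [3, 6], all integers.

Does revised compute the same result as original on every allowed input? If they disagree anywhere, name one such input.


Consider the input a=-5, b=3.
original: tmp := -2 | acc := -4 | (abs((a % 2)) == (0 * tmp)): false | acc := 0 | result 0
revised: tmp := -2 | acc := -4 | (!(abs((a % 2)) != (0 * tmp))): false | cur := 0 | acc := -7 | result -14
0 vs -14 — the two versions disagree here.
verdict: not equivalent; witness: a=-5, b=3


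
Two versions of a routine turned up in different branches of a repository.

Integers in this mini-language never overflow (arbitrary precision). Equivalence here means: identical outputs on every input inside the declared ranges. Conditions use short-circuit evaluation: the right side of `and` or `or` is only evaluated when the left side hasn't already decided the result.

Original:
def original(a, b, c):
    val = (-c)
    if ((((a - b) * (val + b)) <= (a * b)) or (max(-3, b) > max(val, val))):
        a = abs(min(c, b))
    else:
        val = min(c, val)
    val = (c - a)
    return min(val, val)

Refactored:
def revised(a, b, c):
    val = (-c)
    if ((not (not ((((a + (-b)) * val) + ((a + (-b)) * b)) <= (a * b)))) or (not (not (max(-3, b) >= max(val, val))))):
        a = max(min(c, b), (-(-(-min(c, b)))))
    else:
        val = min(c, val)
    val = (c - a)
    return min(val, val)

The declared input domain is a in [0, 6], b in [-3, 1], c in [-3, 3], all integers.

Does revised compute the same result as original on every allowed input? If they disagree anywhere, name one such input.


The rewrite breaks on a=3, b=1, c=-1, where the results are -4 and -2.
original: val := 1 | ((((a - b) * (val + b)) <= (a * b)) or (max(-3, b) > max(val, val))): false | val := -1 | val := -4 | result -4
revised: val := 1 | ((not (not ((((a + (-b)) * val) + ((a + (-b)) * b)) <= (a * b)))) or (not (not (max(-3, b) >= max(val, val))))): true | a := 1 | val := -2 | result -2
verdict: not equivalent; witness: a=3, b=1, c=-1


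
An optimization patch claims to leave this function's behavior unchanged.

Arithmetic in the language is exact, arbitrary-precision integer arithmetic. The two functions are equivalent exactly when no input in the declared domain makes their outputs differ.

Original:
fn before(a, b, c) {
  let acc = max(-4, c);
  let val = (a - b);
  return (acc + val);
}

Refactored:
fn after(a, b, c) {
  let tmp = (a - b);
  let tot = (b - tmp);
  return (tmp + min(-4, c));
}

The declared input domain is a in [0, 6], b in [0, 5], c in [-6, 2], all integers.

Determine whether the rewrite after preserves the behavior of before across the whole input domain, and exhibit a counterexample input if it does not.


Evaluate both at a=0, b=0, c=-6.
before: acc = -4; val = 0; return -4
after: tmp = 0; tot = 0; return -6
-4 and -6 differ, so these are not the same function on this domain.
verdict: not equivalent; witness: a=0, b=0, c=-6
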